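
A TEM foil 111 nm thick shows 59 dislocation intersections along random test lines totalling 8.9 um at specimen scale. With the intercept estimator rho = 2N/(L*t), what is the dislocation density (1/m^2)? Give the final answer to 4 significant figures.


rho = 2N / (L * t)
L = 8.9 um = 8.9e-06 m, t = 111 nm = 1.11e-07 m
rho = 2 * 59 / (8.9e-06 * 1.11e-07)
rho = 1.194e+14 1/m^2


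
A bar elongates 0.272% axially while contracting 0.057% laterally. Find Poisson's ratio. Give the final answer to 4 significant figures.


nu = -epsilon_lat / epsilon_axial
Lateral strain is contraction (negative), so using magnitudes:
nu = 0.057 / 0.272
nu = 0.2096


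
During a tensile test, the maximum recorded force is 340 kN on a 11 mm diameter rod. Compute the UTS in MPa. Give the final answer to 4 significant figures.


A0 = pi*(d/2)^2 = pi*(11/2)^2 = 95.0332 mm^2
UTS = F_max / A0 = 340*1000 / 95.0332
UTS = 3578 MPa


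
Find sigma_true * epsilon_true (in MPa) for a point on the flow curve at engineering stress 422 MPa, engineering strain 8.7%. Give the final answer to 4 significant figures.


sigma_true = sigma_eng * (1 + epsilon_eng)
sigma_true = 422 * (1 + 0.087) = 458.714 MPa
epsilon_true = ln(1 + epsilon_eng)
epsilon_true = ln(1 + 0.087) = 0.0834216
sigma_true * epsilon_true = 458.714 * 0.0834216 = 38.27 MPa


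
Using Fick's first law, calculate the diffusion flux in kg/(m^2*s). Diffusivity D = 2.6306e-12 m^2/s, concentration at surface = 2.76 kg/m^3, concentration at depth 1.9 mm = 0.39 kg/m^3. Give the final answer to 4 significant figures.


J = -D * (dC/dx) = D * (C1 - C2) / dx
J = 2.6306e-12 * (2.76 - 0.39) / 1.9e-03
J = 3.281e-09 kg/(m^2*s)


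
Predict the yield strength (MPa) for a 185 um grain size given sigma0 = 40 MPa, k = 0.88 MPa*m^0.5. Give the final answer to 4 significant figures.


sigma_y = sigma0 + k / sqrt(d)
d = 185 um = 1.85e-04 m
sigma_y = 40 + 0.88 / sqrt(1.85e-04)
sigma_y = 104.7 MPa


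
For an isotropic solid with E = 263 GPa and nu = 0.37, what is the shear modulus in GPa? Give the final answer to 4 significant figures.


G = E / (2*(1+nu))
G = 263 / (2*(1+0.37))
G = 95.99 GPa


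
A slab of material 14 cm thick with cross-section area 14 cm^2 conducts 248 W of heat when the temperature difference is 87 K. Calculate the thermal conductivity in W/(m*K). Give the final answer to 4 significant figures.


k = Q*L / (A*dT)
L = 0.14 m, A = 1.4e-03 m^2
k = 248 * 0.14 / (1.4e-03 * 87)
k = 285.1 W/(m*K)


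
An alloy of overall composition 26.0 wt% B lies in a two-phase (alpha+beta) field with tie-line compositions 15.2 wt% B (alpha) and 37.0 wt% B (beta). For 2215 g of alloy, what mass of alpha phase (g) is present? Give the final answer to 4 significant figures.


f_alpha = (C_beta - C0) / (C_beta - C_alpha)
f_alpha = (37.0 - 26.0) / (37.0 - 15.2) = 0.504587
m_alpha = f_alpha * m_total = 0.504587 * 2215 = 1118 g


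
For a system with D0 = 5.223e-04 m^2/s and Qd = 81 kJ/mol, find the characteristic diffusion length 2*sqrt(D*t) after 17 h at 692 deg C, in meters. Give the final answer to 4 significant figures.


Step 1: D = D0 * exp(-Qd/(R*T))
T = 965.15 K
D = 5.223e-04 * exp(-81e3 / (8.314 * 965.15)) = 2.15765e-08 m^2/s
Step 2: L = 2*sqrt(D*t)
t = 17 h = 61200 s
L = 2*sqrt(2.15765e-08 * 61200) = 0.07268 m


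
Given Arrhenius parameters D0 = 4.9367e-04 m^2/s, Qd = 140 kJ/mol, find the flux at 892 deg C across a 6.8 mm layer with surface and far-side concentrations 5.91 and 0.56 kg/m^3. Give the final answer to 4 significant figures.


Step 1: D = D0 * exp(-Qd/(R*T))
T = 892 + 273.15 = 1165.15 K
D = 4.9367e-04 * exp(-140e3 / (8.314 * 1165.15)) = 2.61152e-10 m^2/s
Step 2: J = D * (C1 - C2) / dx
J = 2.61152e-10 * (5.91 - 0.56) / 6.8e-03
J = 2.055e-07 kg/(m^2*s)


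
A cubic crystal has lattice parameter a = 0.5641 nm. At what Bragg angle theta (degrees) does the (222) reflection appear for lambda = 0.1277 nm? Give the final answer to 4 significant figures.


d = a / sqrt(h^2+k^2+l^2)
d = 0.5641 / sqrt(12) = 0.162842 nm
lambda = 2*d*sin(theta)  =>  sin(theta) = lambda / (2*d)
sin(theta) = 0.1277 / (2 * 0.162842) = 0.392099
theta = 23.09 deg


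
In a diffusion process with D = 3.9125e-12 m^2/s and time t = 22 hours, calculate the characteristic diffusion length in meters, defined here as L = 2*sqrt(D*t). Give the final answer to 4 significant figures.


t = 22 hr = 79200 s
Diffusion length = 2*sqrt(D*t)
= 2*sqrt(3.9125e-12 * 79200)
= 1.113e-03 m


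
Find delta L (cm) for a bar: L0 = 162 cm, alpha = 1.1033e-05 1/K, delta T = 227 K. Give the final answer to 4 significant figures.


dL = L0 * alpha * dT
dL = 162 * 1.1033e-05 * 227
dL = 0.4057 cm


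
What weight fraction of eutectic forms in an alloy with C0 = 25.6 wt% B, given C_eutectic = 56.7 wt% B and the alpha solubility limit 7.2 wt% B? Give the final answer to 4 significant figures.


f_primary = (C_e - C0) / (C_e - C_alpha_max)
f_primary = (56.7 - 25.6) / (56.7 - 7.2)
f_primary = 0.628283
f_eutectic = 1 - 0.628283 = 0.3717


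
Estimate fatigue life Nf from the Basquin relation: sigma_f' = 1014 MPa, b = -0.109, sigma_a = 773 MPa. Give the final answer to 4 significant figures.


sigma_a = sigma_f' * (2*Nf)^b
2*Nf = (sigma_a / sigma_f')^(1/b)
2*Nf = (773 / 1014)^(1/-0.109)
2*Nf = 12.0579
Nf = 6.029 cycles


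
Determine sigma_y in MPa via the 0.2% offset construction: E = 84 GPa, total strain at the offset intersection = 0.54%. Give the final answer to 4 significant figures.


Offset strain = 0.002
Elastic strain at yield = total_strain - offset = 5.4e-03 - 0.002 = 3.4e-03
sigma_y = E * elastic_strain = 84000 * 3.4e-03
sigma_y = 285.6 MPa


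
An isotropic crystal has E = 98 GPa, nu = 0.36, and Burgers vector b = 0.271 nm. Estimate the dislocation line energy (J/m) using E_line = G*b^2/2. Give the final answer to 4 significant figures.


Step 1: G = E / (2*(1+nu))
G = 98 / (2*(1+0.36)) = 36.0294 GPa = 3.60294e+10 Pa
Step 2: E_line = G*b^2/2
b = 0.271 nm = 2.71e-10 m
E_line = 0.5 * 3.60294e+10 * (2.71e-10)^2 = 1.323e-09 J/m


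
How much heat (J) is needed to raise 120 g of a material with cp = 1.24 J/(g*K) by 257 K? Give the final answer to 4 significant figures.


Q = m * cp * dT
Q = 120 * 1.24 * 257
Q = 38240 J


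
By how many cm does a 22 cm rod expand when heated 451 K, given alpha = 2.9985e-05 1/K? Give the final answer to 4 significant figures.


dL = L0 * alpha * dT
dL = 22 * 2.9985e-05 * 451
dL = 0.2975 cm


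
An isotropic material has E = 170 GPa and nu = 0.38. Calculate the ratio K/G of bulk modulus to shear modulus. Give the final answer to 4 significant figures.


G = E / (2*(1+nu))
G = 170 / (2*(1+0.38)) = 61.5942 GPa
K = E / (3*(1-2*nu))
K = 170 / (3*(1-2*0.38)) = 236.111 GPa
K/G = 236.111 / 61.5942 = 3.833


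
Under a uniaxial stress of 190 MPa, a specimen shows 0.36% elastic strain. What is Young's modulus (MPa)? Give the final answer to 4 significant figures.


E = sigma / epsilon
epsilon = 0.36% = 3.6e-03
E = 190 / 3.6e-03
E = 52780 MPa


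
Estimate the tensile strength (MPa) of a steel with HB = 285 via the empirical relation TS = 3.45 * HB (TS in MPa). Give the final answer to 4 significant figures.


TS (MPa) = 3.45 * HB
TS = 3.45 * 285
TS = 983.3 MPa


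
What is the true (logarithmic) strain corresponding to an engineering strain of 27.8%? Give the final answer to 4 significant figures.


epsilon_true = ln(1 + epsilon_eng)
epsilon_true = ln(1 + 0.278)
epsilon_true = 0.2453


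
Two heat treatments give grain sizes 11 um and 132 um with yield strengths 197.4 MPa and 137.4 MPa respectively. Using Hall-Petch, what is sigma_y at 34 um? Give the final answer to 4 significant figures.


sigma_y = sigma0 + k / sqrt(d)
1/sqrt(d1) = 1/sqrt(1.1e-05) = 301.511;  1/sqrt(d2) = 87.0388
k = (sigma1 - sigma2) / (1/sqrt(d1) - 1/sqrt(d2)) = (197.4 - 137.4) / (301.511 - 87.0388) = 0.279756 MPa*m^0.5
sigma0 = sigma1 - k/sqrt(d1) = 197.4 - 0.279756*301.511 = 113.05 MPa
sigma_y(d3) = 113.05 + 0.279756 / sqrt(3.4e-05) = 161 MPa


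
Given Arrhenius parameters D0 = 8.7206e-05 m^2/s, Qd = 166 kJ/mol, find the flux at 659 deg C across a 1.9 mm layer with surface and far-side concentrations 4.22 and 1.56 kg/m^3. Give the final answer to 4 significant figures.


Step 1: D = D0 * exp(-Qd/(R*T))
T = 659 + 273.15 = 932.15 K
D = 8.7206e-05 * exp(-166e3 / (8.314 * 932.15)) = 4.34623e-14 m^2/s
Step 2: J = D * (C1 - C2) / dx
J = 4.34623e-14 * (4.22 - 1.56) / 1.9e-03
J = 6.085e-11 kg/(m^2*s)


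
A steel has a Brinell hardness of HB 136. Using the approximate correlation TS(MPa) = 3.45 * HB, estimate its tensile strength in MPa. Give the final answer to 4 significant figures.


TS (MPa) = 3.45 * HB
TS = 3.45 * 136
TS = 469.2 MPa


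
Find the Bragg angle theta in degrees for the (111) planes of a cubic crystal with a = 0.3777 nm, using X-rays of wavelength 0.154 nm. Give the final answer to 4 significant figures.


d = a / sqrt(h^2+k^2+l^2)
d = 0.3777 / sqrt(3) = 0.218065 nm
lambda = 2*d*sin(theta)  =>  sin(theta) = lambda / (2*d)
sin(theta) = 0.154 / (2 * 0.218065) = 0.353105
theta = 20.68 deg


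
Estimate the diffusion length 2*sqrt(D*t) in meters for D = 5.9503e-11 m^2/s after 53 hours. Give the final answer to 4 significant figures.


t = 53 hr = 190800 s
Diffusion length = 2*sqrt(D*t)
= 2*sqrt(5.9503e-11 * 190800)
= 6.739e-03 m


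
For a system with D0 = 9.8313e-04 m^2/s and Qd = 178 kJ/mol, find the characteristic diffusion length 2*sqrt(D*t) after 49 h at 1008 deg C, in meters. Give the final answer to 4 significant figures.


Step 1: D = D0 * exp(-Qd/(R*T))
T = 1281.15 K
D = 9.8313e-04 * exp(-178e3 / (8.314 * 1281.15)) = 5.43237e-11 m^2/s
Step 2: L = 2*sqrt(D*t)
t = 49 h = 176400 s
L = 2*sqrt(5.43237e-11 * 176400) = 6.191e-03 m


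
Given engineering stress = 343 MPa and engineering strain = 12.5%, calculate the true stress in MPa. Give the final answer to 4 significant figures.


sigma_true = sigma_eng * (1 + epsilon_eng)
sigma_true = 343 * (1 + 0.125)
sigma_true = 385.9 MPa


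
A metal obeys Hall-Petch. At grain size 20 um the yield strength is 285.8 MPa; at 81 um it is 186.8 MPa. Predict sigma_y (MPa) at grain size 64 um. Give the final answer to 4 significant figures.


sigma_y = sigma0 + k / sqrt(d)
1/sqrt(d1) = 1/sqrt(2e-05) = 223.607;  1/sqrt(d2) = 111.111
k = (sigma1 - sigma2) / (1/sqrt(d1) - 1/sqrt(d2)) = (285.8 - 186.8) / (223.607 - 111.111) = 0.880034 MPa*m^0.5
sigma0 = sigma1 - k/sqrt(d1) = 285.8 - 0.880034*223.607 = 89.0185 MPa
sigma_y(d3) = 89.0185 + 0.880034 / sqrt(6.4e-05) = 199 MPa


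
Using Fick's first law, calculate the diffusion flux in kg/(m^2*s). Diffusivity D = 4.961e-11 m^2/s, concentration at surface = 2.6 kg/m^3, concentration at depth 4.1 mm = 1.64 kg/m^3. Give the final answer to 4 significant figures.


J = -D * (dC/dx) = D * (C1 - C2) / dx
J = 4.961e-11 * (2.6 - 1.64) / 4.1e-03
J = 1.162e-08 kg/(m^2*s)


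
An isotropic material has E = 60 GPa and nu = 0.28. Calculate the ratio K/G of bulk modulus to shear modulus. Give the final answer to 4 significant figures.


G = E / (2*(1+nu))
G = 60 / (2*(1+0.28)) = 23.4375 GPa
K = E / (3*(1-2*nu))
K = 60 / (3*(1-2*0.28)) = 45.4545 GPa
K/G = 45.4545 / 23.4375 = 1.939


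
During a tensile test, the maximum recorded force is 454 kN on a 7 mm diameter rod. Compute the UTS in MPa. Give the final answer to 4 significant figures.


A0 = pi*(d/2)^2 = pi*(7/2)^2 = 38.4845 mm^2
UTS = F_max / A0 = 454*1000 / 38.4845
UTS = 11800 MPa


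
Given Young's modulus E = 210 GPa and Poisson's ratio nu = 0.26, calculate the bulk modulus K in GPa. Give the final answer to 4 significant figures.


K = E / (3*(1-2*nu))
K = 210 / (3*(1-2*0.26))
K = 145.8 GPa


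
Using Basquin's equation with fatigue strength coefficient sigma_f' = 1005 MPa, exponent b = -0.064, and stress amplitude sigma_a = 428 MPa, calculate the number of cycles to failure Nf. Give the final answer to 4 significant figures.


sigma_a = sigma_f' * (2*Nf)^b
2*Nf = (sigma_a / sigma_f')^(1/b)
2*Nf = (428 / 1005)^(1/-0.064)
2*Nf = 620206
Nf = 310100 cycles


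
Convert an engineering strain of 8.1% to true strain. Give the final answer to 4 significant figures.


epsilon_true = ln(1 + epsilon_eng)
epsilon_true = ln(1 + 0.081)
epsilon_true = 0.07789


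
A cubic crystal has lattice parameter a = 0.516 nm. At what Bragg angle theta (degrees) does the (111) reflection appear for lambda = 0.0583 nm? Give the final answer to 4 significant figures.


d = a / sqrt(h^2+k^2+l^2)
d = 0.516 / sqrt(3) = 0.297913 nm
lambda = 2*d*sin(theta)  =>  sin(theta) = lambda / (2*d)
sin(theta) = 0.0583 / (2 * 0.297913) = 0.0978474
theta = 5.615 deg


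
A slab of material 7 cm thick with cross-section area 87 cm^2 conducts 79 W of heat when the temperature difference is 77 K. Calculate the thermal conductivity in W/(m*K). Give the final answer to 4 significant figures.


k = Q*L / (A*dT)
L = 0.07 m, A = 8.7e-03 m^2
k = 79 * 0.07 / (8.7e-03 * 77)
k = 8.255 W/(m*K)


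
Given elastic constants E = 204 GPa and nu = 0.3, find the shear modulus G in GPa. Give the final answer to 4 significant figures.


G = E / (2*(1+nu))
G = 204 / (2*(1+0.3))
G = 78.46 GPa


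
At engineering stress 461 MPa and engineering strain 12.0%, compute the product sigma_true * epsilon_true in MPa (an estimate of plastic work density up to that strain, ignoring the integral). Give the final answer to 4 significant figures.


sigma_true = sigma_eng * (1 + epsilon_eng)
sigma_true = 461 * (1 + 0.12) = 516.32 MPa
epsilon_true = ln(1 + epsilon_eng)
epsilon_true = ln(1 + 0.12) = 0.113329
sigma_true * epsilon_true = 516.32 * 0.113329 = 58.51 MPa


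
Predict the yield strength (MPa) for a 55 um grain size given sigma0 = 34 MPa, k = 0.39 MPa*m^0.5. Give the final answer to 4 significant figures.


sigma_y = sigma0 + k / sqrt(d)
d = 55 um = 5.5e-05 m
sigma_y = 34 + 0.39 / sqrt(5.5e-05)
sigma_y = 86.59 MPa


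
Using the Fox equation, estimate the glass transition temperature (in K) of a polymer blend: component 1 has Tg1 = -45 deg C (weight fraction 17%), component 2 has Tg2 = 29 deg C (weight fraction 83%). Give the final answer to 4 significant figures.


1/Tg = w1/Tg1 + w2/Tg2 (in Kelvin)
Tg1 = 228.15 K, Tg2 = 302.15 K
1/Tg = 0.17/228.15 + 0.83/302.15
Tg = 286.4 K


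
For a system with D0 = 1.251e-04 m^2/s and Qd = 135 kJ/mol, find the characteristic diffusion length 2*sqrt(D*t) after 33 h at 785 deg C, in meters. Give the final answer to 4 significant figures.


Step 1: D = D0 * exp(-Qd/(R*T))
T = 1058.15 K
D = 1.251e-04 * exp(-135e3 / (8.314 * 1058.15)) = 2.70932e-11 m^2/s
Step 2: L = 2*sqrt(D*t)
t = 33 h = 118800 s
L = 2*sqrt(2.70932e-11 * 118800) = 3.588e-03 m


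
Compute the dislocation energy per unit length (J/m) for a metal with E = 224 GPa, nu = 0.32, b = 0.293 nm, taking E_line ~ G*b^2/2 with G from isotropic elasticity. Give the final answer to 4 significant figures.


Step 1: G = E / (2*(1+nu))
G = 224 / (2*(1+0.32)) = 84.8485 GPa = 8.48485e+10 Pa
Step 2: E_line = G*b^2/2
b = 0.293 nm = 2.93e-10 m
E_line = 0.5 * 8.48485e+10 * (2.93e-10)^2 = 3.642e-09 J/m


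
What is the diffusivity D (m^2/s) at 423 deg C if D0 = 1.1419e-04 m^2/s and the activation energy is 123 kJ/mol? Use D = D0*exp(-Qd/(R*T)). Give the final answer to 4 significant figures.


D = D0 * exp(-Qd / (R*T))
T = 696.15 K
D = 1.1419e-04 * exp(-123e3 / (8.314 * 696.15))
D = 6.732e-14 m^2/s


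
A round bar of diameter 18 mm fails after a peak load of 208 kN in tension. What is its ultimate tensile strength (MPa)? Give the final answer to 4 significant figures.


A0 = pi*(d/2)^2 = pi*(18/2)^2 = 254.469 mm^2
UTS = F_max / A0 = 208*1000 / 254.469
UTS = 817.4 MPa


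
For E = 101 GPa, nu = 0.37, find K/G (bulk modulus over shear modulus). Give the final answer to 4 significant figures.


G = E / (2*(1+nu))
G = 101 / (2*(1+0.37)) = 36.8613 GPa
K = E / (3*(1-2*nu))
K = 101 / (3*(1-2*0.37)) = 129.487 GPa
K/G = 129.487 / 36.8613 = 3.513


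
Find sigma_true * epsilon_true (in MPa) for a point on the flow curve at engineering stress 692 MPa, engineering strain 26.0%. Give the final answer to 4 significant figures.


sigma_true = sigma_eng * (1 + epsilon_eng)
sigma_true = 692 * (1 + 0.26) = 871.92 MPa
epsilon_true = ln(1 + epsilon_eng)
epsilon_true = ln(1 + 0.26) = 0.231112
sigma_true * epsilon_true = 871.92 * 0.231112 = 201.5 MPa


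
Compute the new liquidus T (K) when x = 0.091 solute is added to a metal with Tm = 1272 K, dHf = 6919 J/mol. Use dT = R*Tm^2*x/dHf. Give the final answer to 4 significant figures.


dT = R*Tm^2*x / dHf
dT = 8.314 * 1272^2 * 0.091 / 6919
dT = 176.922 K
T_new = 1272 - 176.922 = 1095 K


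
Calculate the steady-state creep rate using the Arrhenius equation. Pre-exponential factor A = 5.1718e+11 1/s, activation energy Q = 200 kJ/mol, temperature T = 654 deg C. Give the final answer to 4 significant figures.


rate = A * exp(-Q / (R*T))
T = 654 + 273.15 = 927.15 K
rate = 5.1718e+11 * exp(-200e3 / (8.314 * 927.15))
rate = 2.789 1/s


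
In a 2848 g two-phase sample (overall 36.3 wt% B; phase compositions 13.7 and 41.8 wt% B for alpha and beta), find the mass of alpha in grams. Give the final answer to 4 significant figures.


f_alpha = (C_beta - C0) / (C_beta - C_alpha)
f_alpha = (41.8 - 36.3) / (41.8 - 13.7) = 0.19573
m_alpha = f_alpha * m_total = 0.19573 * 2848 = 557.4 g


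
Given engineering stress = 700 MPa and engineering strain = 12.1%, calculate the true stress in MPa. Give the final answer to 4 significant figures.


sigma_true = sigma_eng * (1 + epsilon_eng)
sigma_true = 700 * (1 + 0.121)
sigma_true = 784.7 MPa


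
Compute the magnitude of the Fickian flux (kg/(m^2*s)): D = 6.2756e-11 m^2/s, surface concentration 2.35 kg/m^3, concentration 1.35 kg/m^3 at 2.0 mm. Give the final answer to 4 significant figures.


J = -D * (dC/dx) = D * (C1 - C2) / dx
J = 6.2756e-11 * (2.35 - 1.35) / 2e-03
J = 3.138e-08 kg/(m^2*s)


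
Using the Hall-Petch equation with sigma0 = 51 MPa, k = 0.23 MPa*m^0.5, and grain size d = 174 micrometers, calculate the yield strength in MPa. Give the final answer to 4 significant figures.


sigma_y = sigma0 + k / sqrt(d)
d = 174 um = 1.74e-04 m
sigma_y = 51 + 0.23 / sqrt(1.74e-04)
sigma_y = 68.44 MPa


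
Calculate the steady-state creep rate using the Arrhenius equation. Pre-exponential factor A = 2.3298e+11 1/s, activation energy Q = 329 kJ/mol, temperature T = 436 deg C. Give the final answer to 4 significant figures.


rate = A * exp(-Q / (R*T))
T = 436 + 273.15 = 709.15 K
rate = 2.3298e+11 * exp(-329e3 / (8.314 * 709.15))
rate = 1.358e-13 1/s


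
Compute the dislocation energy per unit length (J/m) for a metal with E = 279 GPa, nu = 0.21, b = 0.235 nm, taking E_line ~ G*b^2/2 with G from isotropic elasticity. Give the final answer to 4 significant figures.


Step 1: G = E / (2*(1+nu))
G = 279 / (2*(1+0.21)) = 115.289 GPa = 1.15289e+11 Pa
Step 2: E_line = G*b^2/2
b = 0.235 nm = 2.35e-10 m
E_line = 0.5 * 1.15289e+11 * (2.35e-10)^2 = 3.183e-09 J/m


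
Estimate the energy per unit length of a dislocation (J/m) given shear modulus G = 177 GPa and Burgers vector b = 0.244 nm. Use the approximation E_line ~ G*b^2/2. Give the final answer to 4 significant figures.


E = G*b^2/2
b = 0.244 nm = 2.44e-10 m
G = 177 GPa = 1.77e+11 Pa
E = 0.5 * 1.77e+11 * (2.44e-10)^2
E = 5.269e-09 J/m


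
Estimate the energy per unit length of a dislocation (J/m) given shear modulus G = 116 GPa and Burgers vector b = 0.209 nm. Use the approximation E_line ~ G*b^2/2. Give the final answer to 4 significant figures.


E = G*b^2/2
b = 0.209 nm = 2.09e-10 m
G = 116 GPa = 1.16e+11 Pa
E = 0.5 * 1.16e+11 * (2.09e-10)^2
E = 2.533e-09 J/m


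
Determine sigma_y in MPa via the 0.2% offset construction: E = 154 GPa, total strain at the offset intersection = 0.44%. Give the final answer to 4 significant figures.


Offset strain = 0.002
Elastic strain at yield = total_strain - offset = 4.4e-03 - 0.002 = 2.4e-03
sigma_y = E * elastic_strain = 154000 * 2.4e-03
sigma_y = 369.6 MPa


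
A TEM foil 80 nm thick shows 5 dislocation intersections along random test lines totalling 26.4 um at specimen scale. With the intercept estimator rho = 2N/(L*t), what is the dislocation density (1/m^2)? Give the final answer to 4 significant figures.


rho = 2N / (L * t)
L = 26.4 um = 2.64e-05 m, t = 80 nm = 8e-08 m
rho = 2 * 5 / (2.64e-05 * 8e-08)
rho = 4.735e+12 1/m^2


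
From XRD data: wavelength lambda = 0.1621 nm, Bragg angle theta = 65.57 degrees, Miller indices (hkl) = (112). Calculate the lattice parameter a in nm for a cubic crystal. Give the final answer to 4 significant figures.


d = lambda / (2*sin(theta))
d = 0.1621 / (2*sin(65.57 deg))
d = 0.0890202 nm
a = d * sqrt(h^2+k^2+l^2) = 0.0890202 * sqrt(6)
a = 0.2181 nm


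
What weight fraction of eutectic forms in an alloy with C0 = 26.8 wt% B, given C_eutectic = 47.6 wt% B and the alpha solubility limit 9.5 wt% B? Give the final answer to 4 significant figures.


f_primary = (C_e - C0) / (C_e - C_alpha_max)
f_primary = (47.6 - 26.8) / (47.6 - 9.5)
f_primary = 0.545932
f_eutectic = 1 - 0.545932 = 0.4541


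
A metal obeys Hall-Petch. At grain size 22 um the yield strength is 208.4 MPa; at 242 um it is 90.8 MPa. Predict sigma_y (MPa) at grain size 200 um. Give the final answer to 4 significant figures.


sigma_y = sigma0 + k / sqrt(d)
1/sqrt(d1) = 1/sqrt(2.2e-05) = 213.201;  1/sqrt(d2) = 64.2824
k = (sigma1 - sigma2) / (1/sqrt(d1) - 1/sqrt(d2)) = (208.4 - 90.8) / (213.201 - 64.2824) = 0.789695 MPa*m^0.5
sigma0 = sigma1 - k/sqrt(d1) = 208.4 - 0.789695*213.201 = 40.0365 MPa
sigma_y(d3) = 40.0365 + 0.789695 / sqrt(2e-04) = 95.88 MPa


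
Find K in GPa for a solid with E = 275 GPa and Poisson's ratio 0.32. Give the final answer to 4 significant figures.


K = E / (3*(1-2*nu))
K = 275 / (3*(1-2*0.32))
K = 254.6 GPa


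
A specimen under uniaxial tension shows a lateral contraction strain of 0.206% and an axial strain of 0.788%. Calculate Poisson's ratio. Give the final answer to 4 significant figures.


nu = -epsilon_lat / epsilon_axial
Lateral strain is contraction (negative), so using magnitudes:
nu = 0.206 / 0.788
nu = 0.2614


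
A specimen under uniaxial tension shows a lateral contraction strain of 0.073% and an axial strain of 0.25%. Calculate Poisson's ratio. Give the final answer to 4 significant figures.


nu = -epsilon_lat / epsilon_axial
Lateral strain is contraction (negative), so using magnitudes:
nu = 0.073 / 0.25
nu = 0.292


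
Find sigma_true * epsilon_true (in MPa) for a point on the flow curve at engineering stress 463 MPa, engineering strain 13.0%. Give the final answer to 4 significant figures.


sigma_true = sigma_eng * (1 + epsilon_eng)
sigma_true = 463 * (1 + 0.13) = 523.19 MPa
epsilon_true = ln(1 + epsilon_eng)
epsilon_true = ln(1 + 0.13) = 0.122218
sigma_true * epsilon_true = 523.19 * 0.122218 = 63.94 MPa


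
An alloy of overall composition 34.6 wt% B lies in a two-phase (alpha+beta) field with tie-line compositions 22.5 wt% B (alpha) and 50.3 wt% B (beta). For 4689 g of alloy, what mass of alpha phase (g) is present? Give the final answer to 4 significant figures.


f_alpha = (C_beta - C0) / (C_beta - C_alpha)
f_alpha = (50.3 - 34.6) / (50.3 - 22.5) = 0.564748
m_alpha = f_alpha * m_total = 0.564748 * 4689 = 2648 g


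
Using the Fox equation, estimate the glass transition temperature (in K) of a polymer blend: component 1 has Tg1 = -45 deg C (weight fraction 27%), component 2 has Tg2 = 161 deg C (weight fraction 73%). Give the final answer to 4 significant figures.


1/Tg = w1/Tg1 + w2/Tg2 (in Kelvin)
Tg1 = 228.15 K, Tg2 = 434.15 K
1/Tg = 0.27/228.15 + 0.73/434.15
Tg = 349.1 K


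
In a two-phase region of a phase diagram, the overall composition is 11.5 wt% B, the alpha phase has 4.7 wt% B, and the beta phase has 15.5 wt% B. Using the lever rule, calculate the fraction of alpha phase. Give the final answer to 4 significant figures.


f_alpha = (C_beta - C0) / (C_beta - C_alpha)
f_alpha = (15.5 - 11.5) / (15.5 - 4.7)
f_alpha = 0.3704


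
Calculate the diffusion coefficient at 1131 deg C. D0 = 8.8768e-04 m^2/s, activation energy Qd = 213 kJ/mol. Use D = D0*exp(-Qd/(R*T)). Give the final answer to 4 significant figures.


D = D0 * exp(-Qd / (R*T))
T = 1404.15 K
D = 8.8768e-04 * exp(-213e3 / (8.314 * 1404.15))
D = 1.058e-11 m^2/s


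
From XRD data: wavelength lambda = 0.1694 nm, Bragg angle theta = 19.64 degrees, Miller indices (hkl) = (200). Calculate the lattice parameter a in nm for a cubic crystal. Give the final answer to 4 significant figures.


d = lambda / (2*sin(theta))
d = 0.1694 / (2*sin(19.64 deg))
d = 0.252001 nm
a = d * sqrt(h^2+k^2+l^2) = 0.252001 * sqrt(4)
a = 0.504 nm


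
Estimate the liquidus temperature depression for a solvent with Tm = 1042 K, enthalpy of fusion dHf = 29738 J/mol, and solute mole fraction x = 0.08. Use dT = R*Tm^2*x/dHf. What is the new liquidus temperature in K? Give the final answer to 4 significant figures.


dT = R*Tm^2*x / dHf
dT = 8.314 * 1042^2 * 0.08 / 29738
dT = 24.2842 K
T_new = 1042 - 24.2842 = 1018 K


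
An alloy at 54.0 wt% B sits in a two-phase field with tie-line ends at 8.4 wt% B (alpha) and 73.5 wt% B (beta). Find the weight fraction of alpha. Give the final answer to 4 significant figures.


f_alpha = (C_beta - C0) / (C_beta - C_alpha)
f_alpha = (73.5 - 54.0) / (73.5 - 8.4)
f_alpha = 0.2995


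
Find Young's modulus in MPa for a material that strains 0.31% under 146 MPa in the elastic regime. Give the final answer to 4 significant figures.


E = sigma / epsilon
epsilon = 0.31% = 3.1e-03
E = 146 / 3.1e-03
E = 47100 MPa


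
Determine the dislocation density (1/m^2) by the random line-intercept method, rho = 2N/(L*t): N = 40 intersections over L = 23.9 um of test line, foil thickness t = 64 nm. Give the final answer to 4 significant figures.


rho = 2N / (L * t)
L = 23.9 um = 2.39e-05 m, t = 64 nm = 6.4e-08 m
rho = 2 * 40 / (2.39e-05 * 6.4e-08)
rho = 5.23e+13 1/m^2


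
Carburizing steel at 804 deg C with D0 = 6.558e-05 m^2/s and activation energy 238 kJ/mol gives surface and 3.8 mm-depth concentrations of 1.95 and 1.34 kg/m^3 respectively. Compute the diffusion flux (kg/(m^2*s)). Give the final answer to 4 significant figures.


Step 1: D = D0 * exp(-Qd/(R*T))
T = 804 + 273.15 = 1077.15 K
D = 6.558e-05 * exp(-238e3 / (8.314 * 1077.15)) = 1.88335e-16 m^2/s
Step 2: J = D * (C1 - C2) / dx
J = 1.88335e-16 * (1.95 - 1.34) / 3.8e-03
J = 3.023e-14 kg/(m^2*s)


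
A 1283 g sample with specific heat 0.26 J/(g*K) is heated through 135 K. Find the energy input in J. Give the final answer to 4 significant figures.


Q = m * cp * dT
Q = 1283 * 0.26 * 135
Q = 45030 J


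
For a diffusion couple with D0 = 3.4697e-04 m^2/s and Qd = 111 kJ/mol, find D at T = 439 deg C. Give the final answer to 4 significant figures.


D = D0 * exp(-Qd / (R*T))
T = 712.15 K
D = 3.4697e-04 * exp(-111e3 / (8.314 * 712.15))
D = 2.503e-12 m^2/s


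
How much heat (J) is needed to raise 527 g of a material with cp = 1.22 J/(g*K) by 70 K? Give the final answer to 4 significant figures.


Q = m * cp * dT
Q = 527 * 1.22 * 70
Q = 45010 J


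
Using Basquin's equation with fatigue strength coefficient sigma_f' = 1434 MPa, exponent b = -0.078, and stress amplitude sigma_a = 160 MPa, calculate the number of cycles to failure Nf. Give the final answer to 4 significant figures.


sigma_a = sigma_f' * (2*Nf)^b
2*Nf = (sigma_a / sigma_f')^(1/b)
2*Nf = (160 / 1434)^(1/-0.078)
2*Nf = 1.62417e+12
Nf = 8.121e+11 cycles


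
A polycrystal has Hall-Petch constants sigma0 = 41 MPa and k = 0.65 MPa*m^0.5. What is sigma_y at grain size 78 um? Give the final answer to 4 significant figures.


sigma_y = sigma0 + k / sqrt(d)
d = 78 um = 7.8e-05 m
sigma_y = 41 + 0.65 / sqrt(7.8e-05)
sigma_y = 114.6 MPa


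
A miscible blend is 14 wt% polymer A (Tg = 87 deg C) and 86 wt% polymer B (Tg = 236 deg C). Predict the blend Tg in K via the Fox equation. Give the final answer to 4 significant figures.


1/Tg = w1/Tg1 + w2/Tg2 (in Kelvin)
Tg1 = 360.15 K, Tg2 = 509.15 K
1/Tg = 0.14/360.15 + 0.86/509.15
Tg = 481.3 K


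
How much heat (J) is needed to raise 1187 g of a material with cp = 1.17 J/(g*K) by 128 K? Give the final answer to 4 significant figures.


Q = m * cp * dT
Q = 1187 * 1.17 * 128
Q = 177800 J


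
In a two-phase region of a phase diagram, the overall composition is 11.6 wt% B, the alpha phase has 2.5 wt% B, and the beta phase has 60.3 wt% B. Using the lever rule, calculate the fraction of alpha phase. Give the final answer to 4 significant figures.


f_alpha = (C_beta - C0) / (C_beta - C_alpha)
f_alpha = (60.3 - 11.6) / (60.3 - 2.5)
f_alpha = 0.8426


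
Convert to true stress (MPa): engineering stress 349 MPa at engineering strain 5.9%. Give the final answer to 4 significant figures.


sigma_true = sigma_eng * (1 + epsilon_eng)
sigma_true = 349 * (1 + 0.059)
sigma_true = 369.6 MPa


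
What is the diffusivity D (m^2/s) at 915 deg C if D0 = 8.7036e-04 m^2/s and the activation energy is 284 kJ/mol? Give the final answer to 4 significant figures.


D = D0 * exp(-Qd / (R*T))
T = 1188.15 K
D = 8.7036e-04 * exp(-284e3 / (8.314 * 1188.15))
D = 2.843e-16 m^2/s


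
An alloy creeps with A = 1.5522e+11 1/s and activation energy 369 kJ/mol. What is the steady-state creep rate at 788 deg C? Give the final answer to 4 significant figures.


rate = A * exp(-Q / (R*T))
T = 788 + 273.15 = 1061.15 K
rate = 1.5522e+11 * exp(-369e3 / (8.314 * 1061.15))
rate = 1.063e-07 1/s


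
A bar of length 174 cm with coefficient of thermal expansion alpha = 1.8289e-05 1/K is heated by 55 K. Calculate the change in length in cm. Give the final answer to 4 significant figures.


dL = L0 * alpha * dT
dL = 174 * 1.8289e-05 * 55
dL = 0.175 cm


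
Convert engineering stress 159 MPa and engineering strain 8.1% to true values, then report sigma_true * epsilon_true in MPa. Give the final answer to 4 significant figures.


sigma_true = sigma_eng * (1 + epsilon_eng)
sigma_true = 159 * (1 + 0.081) = 171.879 MPa
epsilon_true = ln(1 + epsilon_eng)
epsilon_true = ln(1 + 0.081) = 0.0778865
sigma_true * epsilon_true = 171.879 * 0.0778865 = 13.39 MPa


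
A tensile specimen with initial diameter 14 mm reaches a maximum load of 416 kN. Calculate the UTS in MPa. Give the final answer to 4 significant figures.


A0 = pi*(d/2)^2 = pi*(14/2)^2 = 153.938 mm^2
UTS = F_max / A0 = 416*1000 / 153.938
UTS = 2702 MPa


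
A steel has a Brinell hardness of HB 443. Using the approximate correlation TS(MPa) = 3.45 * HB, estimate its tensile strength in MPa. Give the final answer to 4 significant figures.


TS (MPa) = 3.45 * HB
TS = 3.45 * 443
TS = 1528 MPa


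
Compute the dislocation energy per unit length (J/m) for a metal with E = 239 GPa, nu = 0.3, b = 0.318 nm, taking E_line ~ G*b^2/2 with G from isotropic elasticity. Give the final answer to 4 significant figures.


Step 1: G = E / (2*(1+nu))
G = 239 / (2*(1+0.3)) = 91.9231 GPa = 9.19231e+10 Pa
Step 2: E_line = G*b^2/2
b = 0.318 nm = 3.18e-10 m
E_line = 0.5 * 9.19231e+10 * (3.18e-10)^2 = 4.648e-09 J/m


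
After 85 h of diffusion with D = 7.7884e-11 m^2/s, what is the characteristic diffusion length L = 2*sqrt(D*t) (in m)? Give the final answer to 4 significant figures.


t = 85 hr = 306000 s
Diffusion length = 2*sqrt(D*t)
= 2*sqrt(7.7884e-11 * 306000)
= 9.764e-03 m


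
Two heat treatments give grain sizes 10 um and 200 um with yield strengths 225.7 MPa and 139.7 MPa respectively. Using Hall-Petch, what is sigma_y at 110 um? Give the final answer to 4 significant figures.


sigma_y = sigma0 + k / sqrt(d)
1/sqrt(d1) = 1/sqrt(1e-05) = 316.228;  1/sqrt(d2) = 70.7107
k = (sigma1 - sigma2) / (1/sqrt(d1) - 1/sqrt(d2)) = (225.7 - 139.7) / (316.228 - 70.7107) = 0.350281 MPa*m^0.5
sigma0 = sigma1 - k/sqrt(d1) = 225.7 - 0.350281*316.228 = 114.931 MPa
sigma_y(d3) = 114.931 + 0.350281 / sqrt(1.1e-04) = 148.3 MPa


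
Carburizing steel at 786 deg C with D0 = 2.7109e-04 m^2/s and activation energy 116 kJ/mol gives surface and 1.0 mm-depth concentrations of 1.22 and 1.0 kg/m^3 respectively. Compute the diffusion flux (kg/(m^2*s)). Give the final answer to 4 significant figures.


Step 1: D = D0 * exp(-Qd/(R*T))
T = 786 + 273.15 = 1059.15 K
D = 2.7109e-04 * exp(-116e3 / (8.314 * 1059.15)) = 5.15319e-10 m^2/s
Step 2: J = D * (C1 - C2) / dx
J = 5.15319e-10 * (1.22 - 1.0) / 1e-03
J = 1.134e-07 kg/(m^2*s)


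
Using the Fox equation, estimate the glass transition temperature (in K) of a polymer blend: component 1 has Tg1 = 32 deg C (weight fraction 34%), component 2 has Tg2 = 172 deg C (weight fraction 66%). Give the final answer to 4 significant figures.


1/Tg = w1/Tg1 + w2/Tg2 (in Kelvin)
Tg1 = 305.15 K, Tg2 = 445.15 K
1/Tg = 0.34/305.15 + 0.66/445.15
Tg = 385.1 K


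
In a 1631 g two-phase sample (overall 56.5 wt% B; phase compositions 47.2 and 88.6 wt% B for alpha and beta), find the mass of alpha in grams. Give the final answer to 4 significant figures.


f_alpha = (C_beta - C0) / (C_beta - C_alpha)
f_alpha = (88.6 - 56.5) / (88.6 - 47.2) = 0.775362
m_alpha = f_alpha * m_total = 0.775362 * 1631 = 1265 g


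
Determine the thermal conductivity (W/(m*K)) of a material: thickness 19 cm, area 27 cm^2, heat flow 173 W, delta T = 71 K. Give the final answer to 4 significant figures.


k = Q*L / (A*dT)
L = 0.19 m, A = 2.7e-03 m^2
k = 173 * 0.19 / (2.7e-03 * 71)
k = 171.5 W/(m*K)


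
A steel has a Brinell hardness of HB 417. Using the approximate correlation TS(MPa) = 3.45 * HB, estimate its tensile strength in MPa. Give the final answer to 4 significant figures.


TS (MPa) = 3.45 * HB
TS = 3.45 * 417
TS = 1439 MPa


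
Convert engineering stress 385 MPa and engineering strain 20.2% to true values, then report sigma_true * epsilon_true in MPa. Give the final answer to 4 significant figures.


sigma_true = sigma_eng * (1 + epsilon_eng)
sigma_true = 385 * (1 + 0.202) = 462.77 MPa
epsilon_true = ln(1 + epsilon_eng)
epsilon_true = ln(1 + 0.202) = 0.183987
sigma_true * epsilon_true = 462.77 * 0.183987 = 85.14 MPa


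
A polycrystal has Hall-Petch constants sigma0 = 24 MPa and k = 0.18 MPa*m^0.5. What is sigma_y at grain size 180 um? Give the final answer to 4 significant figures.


sigma_y = sigma0 + k / sqrt(d)
d = 180 um = 1.8e-04 m
sigma_y = 24 + 0.18 / sqrt(1.8e-04)
sigma_y = 37.42 MPa


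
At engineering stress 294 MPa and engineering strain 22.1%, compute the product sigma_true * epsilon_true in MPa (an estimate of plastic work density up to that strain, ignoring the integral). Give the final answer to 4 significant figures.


sigma_true = sigma_eng * (1 + epsilon_eng)
sigma_true = 294 * (1 + 0.221) = 358.974 MPa
epsilon_true = ln(1 + epsilon_eng)
epsilon_true = ln(1 + 0.221) = 0.19967
sigma_true * epsilon_true = 358.974 * 0.19967 = 71.68 MPa


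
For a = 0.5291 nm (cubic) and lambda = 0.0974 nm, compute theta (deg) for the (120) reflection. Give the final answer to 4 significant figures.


d = a / sqrt(h^2+k^2+l^2)
d = 0.5291 / sqrt(5) = 0.236621 nm
lambda = 2*d*sin(theta)  =>  sin(theta) = lambda / (2*d)
sin(theta) = 0.0974 / (2 * 0.236621) = 0.205815
theta = 11.88 deg


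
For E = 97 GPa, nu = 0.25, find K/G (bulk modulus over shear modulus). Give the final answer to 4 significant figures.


G = E / (2*(1+nu))
G = 97 / (2*(1+0.25)) = 38.8 GPa
K = E / (3*(1-2*nu))
K = 97 / (3*(1-2*0.25)) = 64.6667 GPa
K/G = 64.6667 / 38.8 = 1.667


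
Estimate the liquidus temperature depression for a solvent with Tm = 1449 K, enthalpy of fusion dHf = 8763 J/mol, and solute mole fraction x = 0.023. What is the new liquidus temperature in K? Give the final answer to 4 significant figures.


dT = R*Tm^2*x / dHf
dT = 8.314 * 1449^2 * 0.023 / 8763
dT = 45.8165 K
T_new = 1449 - 45.8165 = 1403 K


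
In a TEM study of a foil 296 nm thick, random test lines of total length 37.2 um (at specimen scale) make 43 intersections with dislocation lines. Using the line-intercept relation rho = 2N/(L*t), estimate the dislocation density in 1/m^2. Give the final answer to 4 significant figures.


rho = 2N / (L * t)
L = 37.2 um = 3.72e-05 m, t = 296 nm = 2.96e-07 m
rho = 2 * 43 / (3.72e-05 * 2.96e-07)
rho = 7.81e+12 1/m^2


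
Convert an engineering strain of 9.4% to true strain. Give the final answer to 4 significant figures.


epsilon_true = ln(1 + epsilon_eng)
epsilon_true = ln(1 + 0.094)
epsilon_true = 0.08984


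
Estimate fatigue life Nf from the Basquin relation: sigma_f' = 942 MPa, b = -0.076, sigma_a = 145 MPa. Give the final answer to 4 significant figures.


sigma_a = sigma_f' * (2*Nf)^b
2*Nf = (sigma_a / sigma_f')^(1/b)
2*Nf = (145 / 942)^(1/-0.076)
2*Nf = 4.93396e+10
Nf = 2.467e+10 cycles


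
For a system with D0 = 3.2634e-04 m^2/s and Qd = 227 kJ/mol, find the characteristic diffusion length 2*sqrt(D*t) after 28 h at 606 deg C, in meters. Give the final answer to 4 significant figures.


Step 1: D = D0 * exp(-Qd/(R*T))
T = 879.15 K
D = 3.2634e-04 * exp(-227e3 / (8.314 * 879.15)) = 1.06168e-17 m^2/s
Step 2: L = 2*sqrt(D*t)
t = 28 h = 100800 s
L = 2*sqrt(1.06168e-17 * 100800) = 2.069e-06 m


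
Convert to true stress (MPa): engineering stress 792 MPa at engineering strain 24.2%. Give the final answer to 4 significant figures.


sigma_true = sigma_eng * (1 + epsilon_eng)
sigma_true = 792 * (1 + 0.242)
sigma_true = 983.7 MPa


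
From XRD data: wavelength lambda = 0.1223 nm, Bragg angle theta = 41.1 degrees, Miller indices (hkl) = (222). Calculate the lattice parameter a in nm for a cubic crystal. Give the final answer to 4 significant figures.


d = lambda / (2*sin(theta))
d = 0.1223 / (2*sin(41.1 deg))
d = 0.0930215 nm
a = d * sqrt(h^2+k^2+l^2) = 0.0930215 * sqrt(12)
a = 0.3222 nm


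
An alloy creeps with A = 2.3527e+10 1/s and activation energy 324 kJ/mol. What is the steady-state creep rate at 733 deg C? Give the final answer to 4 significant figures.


rate = A * exp(-Q / (R*T))
T = 733 + 273.15 = 1006.15 K
rate = 2.3527e+10 * exp(-324e3 / (8.314 * 1006.15))
rate = 3.551e-07 1/s


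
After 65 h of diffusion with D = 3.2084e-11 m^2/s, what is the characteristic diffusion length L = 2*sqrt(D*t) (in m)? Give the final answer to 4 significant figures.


t = 65 hr = 234000 s
Diffusion length = 2*sqrt(D*t)
= 2*sqrt(3.2084e-11 * 234000)
= 5.48e-03 m


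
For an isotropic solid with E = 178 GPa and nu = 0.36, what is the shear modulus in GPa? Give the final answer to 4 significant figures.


G = E / (2*(1+nu))
G = 178 / (2*(1+0.36))
G = 65.44 GPa


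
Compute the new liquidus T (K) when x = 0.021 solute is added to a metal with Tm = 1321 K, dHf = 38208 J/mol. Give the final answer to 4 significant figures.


dT = R*Tm^2*x / dHf
dT = 8.314 * 1321^2 * 0.021 / 38208
dT = 7.97408 K
T_new = 1321 - 7.97408 = 1313 K


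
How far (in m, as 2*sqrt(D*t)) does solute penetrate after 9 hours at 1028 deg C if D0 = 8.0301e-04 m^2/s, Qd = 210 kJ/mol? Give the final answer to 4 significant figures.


Step 1: D = D0 * exp(-Qd/(R*T))
T = 1301.15 K
D = 8.0301e-04 * exp(-210e3 / (8.314 * 1301.15)) = 2.97832e-12 m^2/s
Step 2: L = 2*sqrt(D*t)
t = 9 h = 32400 s
L = 2*sqrt(2.97832e-12 * 32400) = 6.213e-04 m


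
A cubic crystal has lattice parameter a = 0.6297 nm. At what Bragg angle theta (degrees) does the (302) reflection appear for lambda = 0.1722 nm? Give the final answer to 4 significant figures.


d = a / sqrt(h^2+k^2+l^2)
d = 0.6297 / sqrt(13) = 0.174647 nm
lambda = 2*d*sin(theta)  =>  sin(theta) = lambda / (2*d)
sin(theta) = 0.1722 / (2 * 0.174647) = 0.492993
theta = 29.54 deg


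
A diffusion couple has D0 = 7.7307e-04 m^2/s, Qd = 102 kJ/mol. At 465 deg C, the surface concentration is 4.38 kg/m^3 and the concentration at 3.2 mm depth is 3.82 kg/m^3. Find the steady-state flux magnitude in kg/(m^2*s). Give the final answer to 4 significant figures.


Step 1: D = D0 * exp(-Qd/(R*T))
T = 465 + 273.15 = 738.15 K
D = 7.7307e-04 * exp(-102e3 / (8.314 * 738.15)) = 4.67739e-11 m^2/s
Step 2: J = D * (C1 - C2) / dx
J = 4.67739e-11 * (4.38 - 3.82) / 3.2e-03
J = 8.185e-09 kg/(m^2*s)
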